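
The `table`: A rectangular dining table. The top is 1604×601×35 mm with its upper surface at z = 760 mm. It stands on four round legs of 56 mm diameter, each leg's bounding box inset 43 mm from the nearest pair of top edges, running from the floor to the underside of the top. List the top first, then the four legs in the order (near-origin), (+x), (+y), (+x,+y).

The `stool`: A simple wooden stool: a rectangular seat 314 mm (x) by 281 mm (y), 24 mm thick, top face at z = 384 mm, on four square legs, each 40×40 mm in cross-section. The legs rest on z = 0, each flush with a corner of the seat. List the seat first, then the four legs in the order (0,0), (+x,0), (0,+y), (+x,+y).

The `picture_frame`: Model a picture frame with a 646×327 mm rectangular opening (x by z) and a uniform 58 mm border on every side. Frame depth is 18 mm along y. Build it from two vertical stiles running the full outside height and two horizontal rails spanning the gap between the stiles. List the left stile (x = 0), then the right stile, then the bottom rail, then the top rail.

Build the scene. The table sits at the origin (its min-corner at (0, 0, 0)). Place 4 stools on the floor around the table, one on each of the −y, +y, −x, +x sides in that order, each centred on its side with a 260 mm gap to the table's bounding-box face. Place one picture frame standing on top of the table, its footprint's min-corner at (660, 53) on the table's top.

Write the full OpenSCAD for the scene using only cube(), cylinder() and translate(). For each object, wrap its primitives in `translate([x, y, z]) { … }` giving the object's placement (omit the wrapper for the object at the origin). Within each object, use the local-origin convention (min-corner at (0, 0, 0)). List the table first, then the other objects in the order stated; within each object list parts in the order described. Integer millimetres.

translate([0, 0, 725]) cube([1604, 601, 35]);
translate([71, 71, 0]) cylinder(h = 725, r = 28);
translate([1533, 71, 0]) cylinder(h = 725, r = 28);
translate([71, 530, 0]) cylinder(h = 725, r = 28);
translate([1533, 530, 0]) cylinder(h = 725, r = 28);
translate([645, -541, 0]) {
  translate([0, 0, 360]) cube([314, 281, 24]);
  cube([40, 40, 360]);
  translate([274, 0, 0]) cube([40, 40, 360]);
  translate([0, 241, 0]) cube([40, 40, 360]);
  translate([274, 241, 0]) cube([40, 40, 360]);
}
translate([645, 861, 0]) {
  translate([0, 0, 360]) cube([314, 281, 24]);
  cube([40, 40, 360]);
  translate([274, 0, 0]) cube([40, 40, 360]);
  translate([0, 241, 0]) cube([40, 40, 360]);
  translate([274, 241, 0]) cube([40, 40, 360]);
}
translate([-574, 160, 0]) {
  translate([0, 0, 360]) cube([314, 281, 24]);
  cube([40, 40, 360]);
  translate([274, 0, 0]) cube([40, 40, 360]);
  translate([0, 241, 0]) cube([40, 40, 360]);
  translate([274, 241, 0]) cube([40, 40, 360]);
}
translate([1864, 160, 0]) {
  translate([0, 0, 360]) cube([314, 281, 24]);
  cube([40, 40, 360]);
  translate([274, 0, 0]) cube([40, 40, 360]);
  translate([0, 241, 0]) cube([40, 40, 360]);
  translate([274, 241, 0]) cube([40, 40, 360]);
}
translate([660, 53, 760]) {
  cube([58, 18, 443]);
  translate([704, 0, 0]) cube([58, 18, 443]);
  translate([58, 0, 0]) cube([646, 18, 58]);
  translate([58, 0, 385]) cube([646, 18, 58]);
}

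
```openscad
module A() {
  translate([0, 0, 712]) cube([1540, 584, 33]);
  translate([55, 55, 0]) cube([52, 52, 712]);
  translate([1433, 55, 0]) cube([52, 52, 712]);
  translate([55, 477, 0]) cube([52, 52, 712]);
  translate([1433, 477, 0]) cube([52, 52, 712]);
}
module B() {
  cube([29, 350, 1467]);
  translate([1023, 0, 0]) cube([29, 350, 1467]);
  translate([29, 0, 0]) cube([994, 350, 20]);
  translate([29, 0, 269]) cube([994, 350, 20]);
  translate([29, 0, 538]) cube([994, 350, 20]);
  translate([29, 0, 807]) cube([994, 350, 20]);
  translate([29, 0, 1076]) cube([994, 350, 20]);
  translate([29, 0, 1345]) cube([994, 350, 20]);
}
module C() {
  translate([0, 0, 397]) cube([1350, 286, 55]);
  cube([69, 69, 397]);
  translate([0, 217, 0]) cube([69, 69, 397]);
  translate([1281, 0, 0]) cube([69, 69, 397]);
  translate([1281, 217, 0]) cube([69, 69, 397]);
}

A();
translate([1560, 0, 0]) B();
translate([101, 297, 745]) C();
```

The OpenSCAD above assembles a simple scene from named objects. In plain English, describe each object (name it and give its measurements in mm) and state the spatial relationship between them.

A is a table with a 1540×584 mm rectangular top, 33 mm thick, top surface at z = 745 mm, supported by four 52×52 mm square legs, each inset 55 mm from the nearest pair of top edges, running from the floor.

B is an open bookshelf. Two side panels, each 29 mm thick, 350 mm deep and 1467 mm tall, stand 1052 mm apart (outside-to-outside). Between them sit 6 shelves, each 20 mm thick and 350 mm deep, spanning the full gap between the sides. The bottom shelf rests on the floor (its underside at z = 0) and the clear gap between one shelf's top and the next shelf's underside is 249 mm.

C is a long wooden bench with a 1350 mm (x) × 286 mm (y) seat, 55 mm thick, its top surface 452 mm above the floor. Four 69 mm square legs at the seat corners, flush with the edges, run from z = 0 to the seat underside.

The bookshelf is on the floor beside the table on its +x side. The bench is on top of the table.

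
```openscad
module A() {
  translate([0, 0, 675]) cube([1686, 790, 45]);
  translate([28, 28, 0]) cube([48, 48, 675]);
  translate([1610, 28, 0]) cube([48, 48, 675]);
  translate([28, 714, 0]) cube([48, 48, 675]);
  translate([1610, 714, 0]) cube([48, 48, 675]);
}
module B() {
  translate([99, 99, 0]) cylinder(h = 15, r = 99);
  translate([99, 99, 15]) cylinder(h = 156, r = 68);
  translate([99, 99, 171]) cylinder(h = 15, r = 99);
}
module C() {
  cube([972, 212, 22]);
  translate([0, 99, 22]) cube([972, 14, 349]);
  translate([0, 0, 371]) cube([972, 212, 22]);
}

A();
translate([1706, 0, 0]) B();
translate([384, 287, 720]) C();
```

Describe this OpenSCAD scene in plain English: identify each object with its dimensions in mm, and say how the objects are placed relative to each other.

A is a table: top 1686 mm (x) × 790 mm (y), 45 mm thick, upper face at z = 720 mm, on four 48×48 mm square legs, each inset 28 mm from the nearest pair of top edges, running from z = 0 to the bottom of the top.

B is a spool: two coaxial disc flanges of radius 99 mm and thickness 15 mm, joined by a core cylinder of radius 68 mm and height 156 mm. The lower flange rests on z = 0 and the three cylinders share a vertical axis.

C is an I-beam lying along x, 972 mm long. Overall section height 393 mm. Two flanges 212 mm wide (y) and 22 mm thick, one on the floor and one at the top; a web 14 mm thick runs between them, centred on the flange width.

The spool is on the floor beside the table on its +x side. The I-beam is on top of the table.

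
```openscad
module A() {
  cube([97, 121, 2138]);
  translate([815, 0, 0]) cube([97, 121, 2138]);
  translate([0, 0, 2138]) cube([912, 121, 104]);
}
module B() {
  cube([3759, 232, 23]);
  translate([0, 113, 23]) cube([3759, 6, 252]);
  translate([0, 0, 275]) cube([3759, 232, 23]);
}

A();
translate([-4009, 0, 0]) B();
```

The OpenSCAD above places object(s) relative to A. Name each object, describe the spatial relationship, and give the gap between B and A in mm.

The I-beam's nearest face is 250 mm from the door frame's −x face.

A is a door frame. B is an I-beam. The I-beam is on the floor beside the door frame on its −x side. The gap between the I-beam and the door frame is 250 mm.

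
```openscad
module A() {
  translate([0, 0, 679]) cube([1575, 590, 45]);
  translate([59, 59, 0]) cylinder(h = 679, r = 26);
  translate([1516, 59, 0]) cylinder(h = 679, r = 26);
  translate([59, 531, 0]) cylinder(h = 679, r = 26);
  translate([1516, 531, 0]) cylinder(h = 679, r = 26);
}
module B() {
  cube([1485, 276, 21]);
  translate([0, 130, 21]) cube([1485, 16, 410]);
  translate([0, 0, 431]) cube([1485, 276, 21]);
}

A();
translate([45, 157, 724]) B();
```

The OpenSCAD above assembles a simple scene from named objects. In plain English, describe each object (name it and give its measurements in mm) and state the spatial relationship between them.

A is a rectangular dining table. The top is 1575×590×45 mm with its upper surface at z = 724 mm. It stands on four round legs of 52 mm diameter, each leg's bounding box inset 33 mm from the nearest pair of top edges, running from the floor to the underside of the top.

B is an I-beam lying along x, 1485 mm long. Overall section height 452 mm. Two flanges 276 mm wide (y) and 21 mm thick, one on the floor and one at the top; a web 16 mm thick runs between them, centred on the flange width.

The I-beam is on top of the table, centred.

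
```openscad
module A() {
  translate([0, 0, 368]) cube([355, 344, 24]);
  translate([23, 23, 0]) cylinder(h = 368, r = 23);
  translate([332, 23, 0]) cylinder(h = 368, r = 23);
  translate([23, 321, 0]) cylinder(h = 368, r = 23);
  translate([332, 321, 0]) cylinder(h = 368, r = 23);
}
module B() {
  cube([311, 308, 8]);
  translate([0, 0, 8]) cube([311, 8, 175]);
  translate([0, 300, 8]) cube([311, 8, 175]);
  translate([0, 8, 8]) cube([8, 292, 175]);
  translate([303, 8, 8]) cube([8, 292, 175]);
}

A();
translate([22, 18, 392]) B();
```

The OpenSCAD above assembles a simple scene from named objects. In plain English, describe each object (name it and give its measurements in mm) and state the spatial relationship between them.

A is a four-legged stool. The seat is a 355×344×24 mm slab whose top surface is at z = 392 mm; four round legs, each 46 mm in diameter, run from the floor (z = 0) to the underside of the seat, each leg's axis is inset half a diameter from the nearest pair of seat edges (so the leg's bounding box is flush with the corner).

B is an open storage box with external size 311×308×183 mm and wall thickness 8 mm (the base is also 8 mm thick). The base covers the whole footprint; the four walls stand on the base, with the y-facing walls full-width and the x-facing walls fitting between their inner faces.

The open box is on top of the stool, centred.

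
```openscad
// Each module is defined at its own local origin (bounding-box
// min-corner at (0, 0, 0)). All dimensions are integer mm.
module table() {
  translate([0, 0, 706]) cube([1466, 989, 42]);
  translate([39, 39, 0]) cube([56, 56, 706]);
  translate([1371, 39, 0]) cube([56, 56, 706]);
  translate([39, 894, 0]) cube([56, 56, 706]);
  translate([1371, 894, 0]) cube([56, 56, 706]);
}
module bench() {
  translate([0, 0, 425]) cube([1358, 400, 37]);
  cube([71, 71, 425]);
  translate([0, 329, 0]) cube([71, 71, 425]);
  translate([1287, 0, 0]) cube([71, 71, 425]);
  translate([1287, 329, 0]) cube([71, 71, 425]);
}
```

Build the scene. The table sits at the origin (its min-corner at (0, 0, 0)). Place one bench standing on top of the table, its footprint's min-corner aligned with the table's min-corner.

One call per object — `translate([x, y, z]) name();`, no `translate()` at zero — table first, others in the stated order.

table();
translate([0, 0, 748]) bench();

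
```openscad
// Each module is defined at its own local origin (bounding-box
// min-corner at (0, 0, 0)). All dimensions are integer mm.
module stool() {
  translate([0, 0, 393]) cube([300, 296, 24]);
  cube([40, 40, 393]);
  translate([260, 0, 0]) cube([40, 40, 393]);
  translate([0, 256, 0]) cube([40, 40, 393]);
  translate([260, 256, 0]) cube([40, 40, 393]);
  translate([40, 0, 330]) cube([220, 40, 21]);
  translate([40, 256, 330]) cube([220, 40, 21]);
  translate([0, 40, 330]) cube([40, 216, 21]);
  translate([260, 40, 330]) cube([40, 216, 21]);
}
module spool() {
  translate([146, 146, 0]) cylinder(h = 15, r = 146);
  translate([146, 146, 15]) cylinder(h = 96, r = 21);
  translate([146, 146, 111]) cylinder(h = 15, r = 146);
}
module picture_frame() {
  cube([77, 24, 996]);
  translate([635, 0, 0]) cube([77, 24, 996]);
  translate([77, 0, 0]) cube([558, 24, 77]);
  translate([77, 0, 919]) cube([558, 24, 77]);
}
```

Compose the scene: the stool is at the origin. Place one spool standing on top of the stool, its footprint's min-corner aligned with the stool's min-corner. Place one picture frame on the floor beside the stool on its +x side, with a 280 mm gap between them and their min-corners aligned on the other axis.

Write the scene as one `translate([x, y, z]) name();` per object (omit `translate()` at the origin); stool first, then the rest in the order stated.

stool();
translate([0, 0, 417]) spool();
translate([580, 0, 0]) picture_frame();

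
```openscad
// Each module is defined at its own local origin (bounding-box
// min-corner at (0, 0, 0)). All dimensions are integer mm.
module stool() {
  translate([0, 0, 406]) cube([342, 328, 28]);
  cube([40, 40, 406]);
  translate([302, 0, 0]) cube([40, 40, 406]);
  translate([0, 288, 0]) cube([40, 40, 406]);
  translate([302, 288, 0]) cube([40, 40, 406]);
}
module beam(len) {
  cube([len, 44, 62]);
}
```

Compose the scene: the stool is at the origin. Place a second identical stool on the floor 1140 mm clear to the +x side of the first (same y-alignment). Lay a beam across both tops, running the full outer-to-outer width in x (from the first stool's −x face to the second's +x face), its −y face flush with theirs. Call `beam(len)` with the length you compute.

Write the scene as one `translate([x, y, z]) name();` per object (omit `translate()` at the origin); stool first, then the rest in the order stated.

stool();
translate([1482, 0, 0]) stool();
translate([0, 0, 434]) beam(1824);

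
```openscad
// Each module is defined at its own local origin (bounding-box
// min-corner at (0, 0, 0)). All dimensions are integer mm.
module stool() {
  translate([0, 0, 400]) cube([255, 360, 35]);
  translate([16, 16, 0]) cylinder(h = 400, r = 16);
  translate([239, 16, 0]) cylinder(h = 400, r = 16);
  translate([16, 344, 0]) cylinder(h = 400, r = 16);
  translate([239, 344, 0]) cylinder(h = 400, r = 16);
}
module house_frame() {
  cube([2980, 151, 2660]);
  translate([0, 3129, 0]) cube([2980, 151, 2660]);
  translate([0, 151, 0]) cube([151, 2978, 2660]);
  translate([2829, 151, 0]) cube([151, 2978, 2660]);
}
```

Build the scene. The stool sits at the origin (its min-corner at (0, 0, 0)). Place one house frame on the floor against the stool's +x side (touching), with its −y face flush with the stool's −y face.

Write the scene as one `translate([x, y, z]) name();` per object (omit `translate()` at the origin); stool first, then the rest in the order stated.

stool();
translate([255, 0, 0]) house_frame();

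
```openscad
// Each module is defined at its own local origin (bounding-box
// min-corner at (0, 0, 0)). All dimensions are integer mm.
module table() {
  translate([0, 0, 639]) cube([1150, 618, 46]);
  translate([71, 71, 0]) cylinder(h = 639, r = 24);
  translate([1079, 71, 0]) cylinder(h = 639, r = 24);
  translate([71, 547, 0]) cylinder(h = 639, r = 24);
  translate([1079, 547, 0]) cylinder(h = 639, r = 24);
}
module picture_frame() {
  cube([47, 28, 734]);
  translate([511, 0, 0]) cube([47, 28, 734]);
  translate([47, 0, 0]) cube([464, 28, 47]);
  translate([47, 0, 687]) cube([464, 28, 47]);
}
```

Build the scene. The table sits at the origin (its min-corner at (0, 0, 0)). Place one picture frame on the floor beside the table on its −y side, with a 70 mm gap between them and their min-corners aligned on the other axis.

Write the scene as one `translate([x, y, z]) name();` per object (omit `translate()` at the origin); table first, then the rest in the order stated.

table();
translate([0, -98, 0]) picture_frame();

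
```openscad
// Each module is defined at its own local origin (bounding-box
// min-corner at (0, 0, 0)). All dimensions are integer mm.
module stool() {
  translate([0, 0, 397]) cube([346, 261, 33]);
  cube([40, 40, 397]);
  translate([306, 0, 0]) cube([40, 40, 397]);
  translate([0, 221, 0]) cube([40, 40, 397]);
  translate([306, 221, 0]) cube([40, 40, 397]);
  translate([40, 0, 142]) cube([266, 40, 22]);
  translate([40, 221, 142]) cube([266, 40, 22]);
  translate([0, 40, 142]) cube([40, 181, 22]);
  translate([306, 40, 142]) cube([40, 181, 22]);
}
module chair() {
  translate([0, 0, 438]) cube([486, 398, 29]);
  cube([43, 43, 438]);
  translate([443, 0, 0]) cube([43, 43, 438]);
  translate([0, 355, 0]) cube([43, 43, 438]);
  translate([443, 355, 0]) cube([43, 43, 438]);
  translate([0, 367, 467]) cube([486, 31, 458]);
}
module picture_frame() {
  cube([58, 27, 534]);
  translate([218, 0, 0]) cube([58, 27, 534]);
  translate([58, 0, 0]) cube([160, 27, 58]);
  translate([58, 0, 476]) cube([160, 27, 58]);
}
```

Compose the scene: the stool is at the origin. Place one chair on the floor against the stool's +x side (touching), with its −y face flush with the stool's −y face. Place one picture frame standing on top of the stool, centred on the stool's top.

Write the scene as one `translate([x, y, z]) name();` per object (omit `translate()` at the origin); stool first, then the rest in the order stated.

stool();
translate([346, 0, 0]) chair();
translate([35, 117, 430]) picture_frame();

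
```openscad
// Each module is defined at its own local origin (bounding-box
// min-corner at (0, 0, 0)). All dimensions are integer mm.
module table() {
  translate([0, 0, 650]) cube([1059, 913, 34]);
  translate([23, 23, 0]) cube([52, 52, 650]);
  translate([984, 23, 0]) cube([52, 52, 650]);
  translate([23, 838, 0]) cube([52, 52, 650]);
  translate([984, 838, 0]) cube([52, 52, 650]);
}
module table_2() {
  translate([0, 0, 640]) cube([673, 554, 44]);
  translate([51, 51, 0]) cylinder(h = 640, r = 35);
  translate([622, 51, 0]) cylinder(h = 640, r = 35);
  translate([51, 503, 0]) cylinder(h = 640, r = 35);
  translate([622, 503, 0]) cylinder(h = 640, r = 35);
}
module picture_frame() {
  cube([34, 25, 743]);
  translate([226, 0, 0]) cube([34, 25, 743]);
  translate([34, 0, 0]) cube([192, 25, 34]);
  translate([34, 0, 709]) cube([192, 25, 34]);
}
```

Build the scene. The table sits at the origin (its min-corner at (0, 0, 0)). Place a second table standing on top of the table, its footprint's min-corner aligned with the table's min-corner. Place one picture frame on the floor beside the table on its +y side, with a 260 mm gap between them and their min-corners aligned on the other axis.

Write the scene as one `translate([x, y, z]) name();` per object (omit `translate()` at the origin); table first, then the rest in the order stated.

table();
translate([0, 0, 684]) table_2();
translate([0, 1173, 0]) picture_frame();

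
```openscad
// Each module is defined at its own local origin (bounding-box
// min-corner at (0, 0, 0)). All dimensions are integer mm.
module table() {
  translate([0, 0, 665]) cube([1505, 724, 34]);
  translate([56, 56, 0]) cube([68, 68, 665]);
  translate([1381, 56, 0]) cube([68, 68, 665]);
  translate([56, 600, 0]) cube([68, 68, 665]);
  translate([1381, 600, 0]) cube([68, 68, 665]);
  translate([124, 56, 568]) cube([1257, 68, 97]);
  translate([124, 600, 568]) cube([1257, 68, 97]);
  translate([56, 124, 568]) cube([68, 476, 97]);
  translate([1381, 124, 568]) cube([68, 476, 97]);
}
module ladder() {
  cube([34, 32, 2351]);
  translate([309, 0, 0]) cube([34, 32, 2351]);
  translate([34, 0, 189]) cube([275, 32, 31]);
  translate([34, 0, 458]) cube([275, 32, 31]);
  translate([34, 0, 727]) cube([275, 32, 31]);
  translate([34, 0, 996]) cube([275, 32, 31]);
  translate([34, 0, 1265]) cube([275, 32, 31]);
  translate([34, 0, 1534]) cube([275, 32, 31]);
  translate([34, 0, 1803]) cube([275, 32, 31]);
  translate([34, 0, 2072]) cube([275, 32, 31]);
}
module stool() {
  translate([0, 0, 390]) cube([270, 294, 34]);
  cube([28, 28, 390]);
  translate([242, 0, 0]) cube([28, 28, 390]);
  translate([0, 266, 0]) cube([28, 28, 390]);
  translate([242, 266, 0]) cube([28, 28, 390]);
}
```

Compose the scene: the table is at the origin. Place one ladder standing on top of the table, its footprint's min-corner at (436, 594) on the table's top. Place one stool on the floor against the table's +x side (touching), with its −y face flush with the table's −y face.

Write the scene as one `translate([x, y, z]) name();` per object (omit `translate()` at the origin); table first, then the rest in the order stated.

table();
translate([436, 594, 699]) ladder();
translate([1505, 0, 0]) stool();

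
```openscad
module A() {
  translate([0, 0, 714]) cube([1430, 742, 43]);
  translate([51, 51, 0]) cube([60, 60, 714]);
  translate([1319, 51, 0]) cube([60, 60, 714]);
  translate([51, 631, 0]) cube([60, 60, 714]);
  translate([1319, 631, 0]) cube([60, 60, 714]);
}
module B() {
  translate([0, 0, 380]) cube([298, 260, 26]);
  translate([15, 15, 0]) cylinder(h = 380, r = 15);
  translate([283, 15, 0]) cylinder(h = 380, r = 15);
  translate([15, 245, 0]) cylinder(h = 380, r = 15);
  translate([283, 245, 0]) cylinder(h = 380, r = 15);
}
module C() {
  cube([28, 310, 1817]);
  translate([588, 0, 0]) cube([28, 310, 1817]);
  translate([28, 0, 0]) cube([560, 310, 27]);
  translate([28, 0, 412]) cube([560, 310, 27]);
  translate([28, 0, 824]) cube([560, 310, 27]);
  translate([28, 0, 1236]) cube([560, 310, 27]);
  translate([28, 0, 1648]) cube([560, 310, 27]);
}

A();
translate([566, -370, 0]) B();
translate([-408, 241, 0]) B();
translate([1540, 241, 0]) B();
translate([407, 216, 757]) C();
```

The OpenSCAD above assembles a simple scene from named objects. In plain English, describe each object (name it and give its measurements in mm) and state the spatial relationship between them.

A is a table with a 1430×742 mm rectangular top, 43 mm thick, top surface at z = 757 mm, supported by four 60×60 mm square legs, each inset 51 mm from the nearest pair of top edges, running from the floor.

B is a four-legged stool. The seat is 298×260 mm, 26 mm thick, top at z = 406 mm. It stands on four round legs, each 30 mm in diameter, from z = 0 to the seat underside, each leg's axis is inset half a diameter from the nearest pair of seat edges (so the leg's bounding box is flush with the corner).

C is a bookshelf 616 mm wide overall, 310 mm deep and 1817 mm tall. The two sides are 28 mm thick vertical panels. 5 horizontal shelves of 27 mm thickness span between the inner faces of the sides; the lowest shelf sits on the floor and shelves are stacked with a clear vertical gap of 385 mm between each pair.

Three stools sit around the table at the −y, −x, +x sides. The bookshelf is on top of the table, centred.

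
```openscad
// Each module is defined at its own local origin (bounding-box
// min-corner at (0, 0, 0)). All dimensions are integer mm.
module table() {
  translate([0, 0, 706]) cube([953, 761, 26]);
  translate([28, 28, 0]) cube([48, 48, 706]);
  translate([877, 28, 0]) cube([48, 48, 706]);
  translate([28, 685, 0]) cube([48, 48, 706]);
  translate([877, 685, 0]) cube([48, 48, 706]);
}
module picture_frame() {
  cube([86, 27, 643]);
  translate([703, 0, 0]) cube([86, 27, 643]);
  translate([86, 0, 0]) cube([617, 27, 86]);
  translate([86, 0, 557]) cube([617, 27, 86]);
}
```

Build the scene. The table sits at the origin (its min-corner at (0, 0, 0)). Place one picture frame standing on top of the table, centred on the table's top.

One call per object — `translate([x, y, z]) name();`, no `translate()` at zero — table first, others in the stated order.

table();
translate([82, 367, 732]) picture_frame();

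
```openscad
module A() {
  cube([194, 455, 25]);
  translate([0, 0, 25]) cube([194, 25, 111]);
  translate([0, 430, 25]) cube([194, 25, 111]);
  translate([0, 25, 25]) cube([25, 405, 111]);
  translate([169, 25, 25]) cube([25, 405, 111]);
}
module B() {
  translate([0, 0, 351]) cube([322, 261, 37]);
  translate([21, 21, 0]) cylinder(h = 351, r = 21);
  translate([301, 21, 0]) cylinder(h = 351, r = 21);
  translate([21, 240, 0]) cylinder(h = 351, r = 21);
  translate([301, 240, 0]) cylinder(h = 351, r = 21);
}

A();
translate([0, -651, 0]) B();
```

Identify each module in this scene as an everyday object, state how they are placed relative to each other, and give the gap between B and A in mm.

A is an open box. B is a stool. The stool is on the floor beside the open box on its −y side. The gap between the stool and the open box is 390 mm.

The stool's nearest face is 390 mm from the open box's −y face.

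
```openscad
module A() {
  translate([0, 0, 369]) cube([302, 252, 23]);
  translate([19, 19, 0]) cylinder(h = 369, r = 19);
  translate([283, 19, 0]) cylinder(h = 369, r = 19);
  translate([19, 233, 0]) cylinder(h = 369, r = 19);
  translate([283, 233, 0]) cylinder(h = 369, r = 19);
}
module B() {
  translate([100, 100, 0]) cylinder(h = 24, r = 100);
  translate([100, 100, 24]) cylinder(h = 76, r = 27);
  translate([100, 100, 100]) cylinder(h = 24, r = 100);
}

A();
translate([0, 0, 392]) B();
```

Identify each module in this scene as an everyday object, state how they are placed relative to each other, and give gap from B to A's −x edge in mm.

The spool's min-x is at 0; the stool's min-x is 0; gap = 0 mm.

A is a stool. B is a spool. The spool is on top of the stool. The gap from the spool to the stool's −x edge is 0 mm.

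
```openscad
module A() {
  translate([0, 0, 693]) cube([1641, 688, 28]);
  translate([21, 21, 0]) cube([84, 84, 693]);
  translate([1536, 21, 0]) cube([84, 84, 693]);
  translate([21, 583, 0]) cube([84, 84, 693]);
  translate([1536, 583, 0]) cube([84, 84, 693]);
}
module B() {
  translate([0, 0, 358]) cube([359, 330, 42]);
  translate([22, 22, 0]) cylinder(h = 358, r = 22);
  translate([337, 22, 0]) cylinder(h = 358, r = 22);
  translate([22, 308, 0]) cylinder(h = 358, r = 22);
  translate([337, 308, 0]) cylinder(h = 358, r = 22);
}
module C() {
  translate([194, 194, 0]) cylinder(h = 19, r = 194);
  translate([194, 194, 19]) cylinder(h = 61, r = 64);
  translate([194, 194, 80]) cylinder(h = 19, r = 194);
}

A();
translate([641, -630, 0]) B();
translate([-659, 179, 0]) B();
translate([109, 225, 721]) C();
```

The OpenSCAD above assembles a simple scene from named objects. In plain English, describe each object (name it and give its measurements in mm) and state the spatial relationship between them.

A is a rectangular dining table. The top is 1641×688×28 mm with its upper surface at z = 721 mm. It stands on four 84×84 mm square legs, each inset 21 mm from the nearest pair of top edges, running from the floor to the underside of the top.

B is a four-legged stool. The seat is a 359×330×42 mm slab whose top surface is at z = 400 mm; four round legs, each 44 mm in diameter, run from the floor (z = 0) to the underside of the seat, each leg's axis is inset half a diameter from the nearest pair of seat edges (so the leg's bounding box is flush with the corner).

C is a spool: two coaxial disc flanges of radius 194 mm and thickness 19 mm, joined by a core cylinder of radius 64 mm and height 61 mm. The lower flange rests on z = 0 and the three cylinders share a vertical axis.

Two stools sit around the table at the −y, −x sides. The spool is on top of the table.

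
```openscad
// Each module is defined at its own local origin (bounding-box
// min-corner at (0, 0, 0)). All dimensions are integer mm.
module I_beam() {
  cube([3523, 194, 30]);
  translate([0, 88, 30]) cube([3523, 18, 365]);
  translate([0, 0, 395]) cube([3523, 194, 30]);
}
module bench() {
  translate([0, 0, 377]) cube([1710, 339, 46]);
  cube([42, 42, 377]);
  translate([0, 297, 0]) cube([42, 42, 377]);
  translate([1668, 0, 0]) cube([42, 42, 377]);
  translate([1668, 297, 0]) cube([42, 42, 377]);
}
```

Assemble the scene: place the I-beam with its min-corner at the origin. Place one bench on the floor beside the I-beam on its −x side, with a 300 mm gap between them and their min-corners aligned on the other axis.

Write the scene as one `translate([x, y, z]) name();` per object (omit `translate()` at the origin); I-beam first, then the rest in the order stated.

I_beam();
translate([-2010, 0, 0]) bench();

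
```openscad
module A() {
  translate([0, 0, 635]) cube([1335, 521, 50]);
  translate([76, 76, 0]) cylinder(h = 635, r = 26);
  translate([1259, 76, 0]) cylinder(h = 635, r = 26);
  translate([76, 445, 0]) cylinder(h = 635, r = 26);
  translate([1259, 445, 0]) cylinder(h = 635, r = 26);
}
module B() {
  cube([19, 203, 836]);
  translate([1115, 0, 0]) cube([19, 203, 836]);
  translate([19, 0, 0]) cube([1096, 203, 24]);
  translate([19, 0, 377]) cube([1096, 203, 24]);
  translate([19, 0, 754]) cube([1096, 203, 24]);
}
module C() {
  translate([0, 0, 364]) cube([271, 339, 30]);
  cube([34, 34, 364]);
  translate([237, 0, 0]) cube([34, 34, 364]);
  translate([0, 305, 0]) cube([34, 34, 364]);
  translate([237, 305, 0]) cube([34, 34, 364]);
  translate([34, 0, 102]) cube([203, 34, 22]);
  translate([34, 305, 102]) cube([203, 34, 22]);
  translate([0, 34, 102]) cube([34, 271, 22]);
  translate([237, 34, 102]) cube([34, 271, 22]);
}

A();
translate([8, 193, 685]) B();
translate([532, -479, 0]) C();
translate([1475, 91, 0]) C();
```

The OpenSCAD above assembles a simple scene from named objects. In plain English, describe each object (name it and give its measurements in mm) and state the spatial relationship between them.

A is a rectangular dining table. The top is 1335×521×50 mm with its upper surface at z = 685 mm. It stands on four round legs of 52 mm diameter, each leg's bounding box inset 50 mm from the nearest pair of top edges, running from the floor to the underside of the top.

B is an open bookshelf. Two side panels, each 19 mm thick, 203 mm deep and 836 mm tall, stand 1134 mm apart (outside-to-outside). Between them sit 3 shelves, each 24 mm thick and 203 mm deep, spanning the full gap between the sides. The bottom shelf rests on the floor (its underside at z = 0) and the clear gap between one shelf's top and the next shelf's underside is 353 mm.

C is a simple wooden stool: a rectangular seat 271 mm (x) by 339 mm (y), 30 mm thick, top face at z = 394 mm, on four square legs, each 34×34 mm in cross-section. The legs rest on z = 0, each flush with a corner of the seat. Four stretchers, 34 mm wide and 22 mm tall, connect adjacent legs with their undersides at z = 102 mm, each running between the inner faces of the legs it joins and aligned with the legs' outer faces on the other axis.

The bookshelf is on top of the table. Two stools sit around the table at the −y, +x sides.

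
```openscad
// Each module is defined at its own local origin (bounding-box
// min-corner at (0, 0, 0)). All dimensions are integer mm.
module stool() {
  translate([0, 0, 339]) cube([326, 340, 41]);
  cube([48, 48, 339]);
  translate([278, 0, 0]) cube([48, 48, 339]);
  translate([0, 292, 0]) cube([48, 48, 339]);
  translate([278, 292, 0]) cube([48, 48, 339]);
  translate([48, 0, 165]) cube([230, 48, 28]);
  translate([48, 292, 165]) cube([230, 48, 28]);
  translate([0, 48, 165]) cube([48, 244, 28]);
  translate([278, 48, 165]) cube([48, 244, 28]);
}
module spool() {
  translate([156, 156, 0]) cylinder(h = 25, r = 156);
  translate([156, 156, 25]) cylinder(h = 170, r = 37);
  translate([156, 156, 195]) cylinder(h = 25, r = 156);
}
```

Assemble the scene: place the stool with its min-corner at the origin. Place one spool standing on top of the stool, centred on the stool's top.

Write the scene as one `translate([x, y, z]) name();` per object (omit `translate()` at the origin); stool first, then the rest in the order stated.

stool();
translate([7, 14, 380]) spool();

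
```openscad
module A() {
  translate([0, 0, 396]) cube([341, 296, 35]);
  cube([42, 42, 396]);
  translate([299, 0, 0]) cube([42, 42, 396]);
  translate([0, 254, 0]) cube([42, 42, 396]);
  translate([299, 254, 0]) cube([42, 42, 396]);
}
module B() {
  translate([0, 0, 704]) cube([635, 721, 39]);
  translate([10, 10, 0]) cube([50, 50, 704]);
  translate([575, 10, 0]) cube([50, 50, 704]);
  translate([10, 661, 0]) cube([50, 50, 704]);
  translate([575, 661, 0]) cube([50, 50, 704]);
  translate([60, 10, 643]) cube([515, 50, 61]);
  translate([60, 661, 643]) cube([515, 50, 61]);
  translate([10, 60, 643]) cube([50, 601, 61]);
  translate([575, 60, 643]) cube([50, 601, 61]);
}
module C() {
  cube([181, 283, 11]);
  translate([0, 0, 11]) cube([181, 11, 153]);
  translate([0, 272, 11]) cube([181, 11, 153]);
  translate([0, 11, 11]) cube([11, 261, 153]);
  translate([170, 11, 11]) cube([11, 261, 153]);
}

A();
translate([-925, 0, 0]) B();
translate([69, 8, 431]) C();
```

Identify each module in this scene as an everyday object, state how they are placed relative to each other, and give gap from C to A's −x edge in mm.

A is a stool. B is a table. C is an open box. The table is on the floor beside the stool on its −x side. The open box is on top of the stool. The gap from the open box to the stool's −x edge is 69 mm.

The open box's min-x is at 69; the stool's min-x is 0; gap = 69 mm.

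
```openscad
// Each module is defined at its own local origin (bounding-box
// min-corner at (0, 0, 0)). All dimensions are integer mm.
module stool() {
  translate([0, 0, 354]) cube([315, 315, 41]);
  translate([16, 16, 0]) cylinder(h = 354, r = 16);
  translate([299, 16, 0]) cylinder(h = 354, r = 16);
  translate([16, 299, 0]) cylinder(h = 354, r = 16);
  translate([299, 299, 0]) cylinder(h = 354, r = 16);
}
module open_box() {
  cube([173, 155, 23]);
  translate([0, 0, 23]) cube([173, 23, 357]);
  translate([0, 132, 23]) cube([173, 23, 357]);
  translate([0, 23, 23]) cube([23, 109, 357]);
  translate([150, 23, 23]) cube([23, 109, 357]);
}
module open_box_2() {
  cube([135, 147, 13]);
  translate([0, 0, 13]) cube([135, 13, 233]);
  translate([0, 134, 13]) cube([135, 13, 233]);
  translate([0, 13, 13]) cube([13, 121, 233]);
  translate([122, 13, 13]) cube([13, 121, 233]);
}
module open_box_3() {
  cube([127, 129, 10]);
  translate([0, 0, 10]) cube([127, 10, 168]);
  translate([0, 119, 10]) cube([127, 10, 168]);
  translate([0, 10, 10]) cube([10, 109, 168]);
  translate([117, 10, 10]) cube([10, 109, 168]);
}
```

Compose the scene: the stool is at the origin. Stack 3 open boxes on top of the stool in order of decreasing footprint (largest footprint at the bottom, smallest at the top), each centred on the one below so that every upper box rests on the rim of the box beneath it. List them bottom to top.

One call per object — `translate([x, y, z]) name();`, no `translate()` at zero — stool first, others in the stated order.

stool();
translate([71, 80, 395]) open_box();
translate([90, 84, 775]) open_box_2();
translate([94, 93, 1021]) open_box_3();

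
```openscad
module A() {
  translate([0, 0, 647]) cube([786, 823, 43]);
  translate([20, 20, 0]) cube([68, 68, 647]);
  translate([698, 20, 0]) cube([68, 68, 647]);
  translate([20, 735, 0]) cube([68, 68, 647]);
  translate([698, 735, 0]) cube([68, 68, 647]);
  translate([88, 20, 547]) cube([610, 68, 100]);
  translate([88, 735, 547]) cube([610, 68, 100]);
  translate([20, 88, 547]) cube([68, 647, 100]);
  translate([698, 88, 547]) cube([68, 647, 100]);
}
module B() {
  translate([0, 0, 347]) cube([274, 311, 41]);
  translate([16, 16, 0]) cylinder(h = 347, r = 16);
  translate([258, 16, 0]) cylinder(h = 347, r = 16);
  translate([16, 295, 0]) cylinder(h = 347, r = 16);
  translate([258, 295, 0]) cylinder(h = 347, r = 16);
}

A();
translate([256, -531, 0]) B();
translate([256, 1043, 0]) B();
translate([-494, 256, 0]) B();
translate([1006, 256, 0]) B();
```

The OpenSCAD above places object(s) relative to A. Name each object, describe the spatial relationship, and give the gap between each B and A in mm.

A is a table. B is a stool. Four stools sit around the table at the −y, +y, −x, +x sides. The gap between each stool and the table is 220 mm.

Each stool's nearest face is 220 mm from the table's bounding box.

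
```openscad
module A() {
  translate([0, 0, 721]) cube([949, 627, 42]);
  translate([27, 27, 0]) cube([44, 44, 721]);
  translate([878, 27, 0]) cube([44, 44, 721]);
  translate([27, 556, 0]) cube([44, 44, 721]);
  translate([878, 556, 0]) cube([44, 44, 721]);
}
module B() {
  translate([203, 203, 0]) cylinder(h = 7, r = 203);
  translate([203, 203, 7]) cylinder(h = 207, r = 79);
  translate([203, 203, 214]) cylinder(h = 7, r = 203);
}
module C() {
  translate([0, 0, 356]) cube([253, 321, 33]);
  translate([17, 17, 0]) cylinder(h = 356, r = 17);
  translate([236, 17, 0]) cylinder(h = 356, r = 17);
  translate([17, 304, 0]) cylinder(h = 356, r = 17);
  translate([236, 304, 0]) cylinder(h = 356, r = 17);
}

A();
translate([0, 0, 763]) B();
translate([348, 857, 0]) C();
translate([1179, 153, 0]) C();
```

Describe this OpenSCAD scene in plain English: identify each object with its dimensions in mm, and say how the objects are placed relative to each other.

A is a table: top 949 mm (x) × 627 mm (y), 42 mm thick, upper face at z = 763 mm, on four 44×44 mm square legs, each inset 27 mm from the nearest pair of top edges, running from z = 0 to the bottom of the top.

B is a spool: two coaxial disc flanges of radius 203 mm and thickness 7 mm, joined by a core cylinder of radius 79 mm and height 207 mm. The lower flange rests on z = 0 and the three cylinders share a vertical axis.

C is a simple wooden stool: a rectangular seat 253 mm (x) by 321 mm (y), 33 mm thick, top face at z = 389 mm, on four round legs, each 34 mm in diameter. The legs rest on z = 0, each leg's axis is inset half a diameter from the nearest pair of seat edges (so the leg's bounding box is flush with the corner).

The spool is on top of the table. Two stools sit around the table at the +y, +x sides.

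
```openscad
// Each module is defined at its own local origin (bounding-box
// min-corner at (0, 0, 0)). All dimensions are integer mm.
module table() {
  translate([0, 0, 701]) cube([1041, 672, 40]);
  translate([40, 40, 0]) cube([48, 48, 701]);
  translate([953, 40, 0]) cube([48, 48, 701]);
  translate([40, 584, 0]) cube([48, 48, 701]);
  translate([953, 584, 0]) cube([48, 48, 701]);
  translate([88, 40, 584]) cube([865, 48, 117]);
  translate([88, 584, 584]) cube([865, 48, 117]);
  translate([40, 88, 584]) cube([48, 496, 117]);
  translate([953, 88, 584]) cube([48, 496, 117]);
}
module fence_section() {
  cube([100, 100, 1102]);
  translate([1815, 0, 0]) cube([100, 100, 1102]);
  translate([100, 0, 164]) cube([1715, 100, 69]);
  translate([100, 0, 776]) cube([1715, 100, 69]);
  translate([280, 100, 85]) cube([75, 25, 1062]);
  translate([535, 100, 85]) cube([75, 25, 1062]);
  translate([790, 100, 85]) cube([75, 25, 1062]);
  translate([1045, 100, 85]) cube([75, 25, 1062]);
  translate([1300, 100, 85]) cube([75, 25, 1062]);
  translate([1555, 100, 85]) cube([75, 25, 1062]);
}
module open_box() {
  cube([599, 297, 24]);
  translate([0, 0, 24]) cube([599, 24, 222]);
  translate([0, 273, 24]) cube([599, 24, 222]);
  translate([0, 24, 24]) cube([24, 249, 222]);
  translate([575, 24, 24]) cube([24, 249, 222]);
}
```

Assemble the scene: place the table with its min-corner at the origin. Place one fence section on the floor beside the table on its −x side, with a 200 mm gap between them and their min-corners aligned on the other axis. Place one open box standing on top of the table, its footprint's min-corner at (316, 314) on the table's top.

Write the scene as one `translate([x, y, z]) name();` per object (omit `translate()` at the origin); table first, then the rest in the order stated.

table();
translate([-2115, 0, 0]) fence_section();
translate([316, 314, 741]) open_box();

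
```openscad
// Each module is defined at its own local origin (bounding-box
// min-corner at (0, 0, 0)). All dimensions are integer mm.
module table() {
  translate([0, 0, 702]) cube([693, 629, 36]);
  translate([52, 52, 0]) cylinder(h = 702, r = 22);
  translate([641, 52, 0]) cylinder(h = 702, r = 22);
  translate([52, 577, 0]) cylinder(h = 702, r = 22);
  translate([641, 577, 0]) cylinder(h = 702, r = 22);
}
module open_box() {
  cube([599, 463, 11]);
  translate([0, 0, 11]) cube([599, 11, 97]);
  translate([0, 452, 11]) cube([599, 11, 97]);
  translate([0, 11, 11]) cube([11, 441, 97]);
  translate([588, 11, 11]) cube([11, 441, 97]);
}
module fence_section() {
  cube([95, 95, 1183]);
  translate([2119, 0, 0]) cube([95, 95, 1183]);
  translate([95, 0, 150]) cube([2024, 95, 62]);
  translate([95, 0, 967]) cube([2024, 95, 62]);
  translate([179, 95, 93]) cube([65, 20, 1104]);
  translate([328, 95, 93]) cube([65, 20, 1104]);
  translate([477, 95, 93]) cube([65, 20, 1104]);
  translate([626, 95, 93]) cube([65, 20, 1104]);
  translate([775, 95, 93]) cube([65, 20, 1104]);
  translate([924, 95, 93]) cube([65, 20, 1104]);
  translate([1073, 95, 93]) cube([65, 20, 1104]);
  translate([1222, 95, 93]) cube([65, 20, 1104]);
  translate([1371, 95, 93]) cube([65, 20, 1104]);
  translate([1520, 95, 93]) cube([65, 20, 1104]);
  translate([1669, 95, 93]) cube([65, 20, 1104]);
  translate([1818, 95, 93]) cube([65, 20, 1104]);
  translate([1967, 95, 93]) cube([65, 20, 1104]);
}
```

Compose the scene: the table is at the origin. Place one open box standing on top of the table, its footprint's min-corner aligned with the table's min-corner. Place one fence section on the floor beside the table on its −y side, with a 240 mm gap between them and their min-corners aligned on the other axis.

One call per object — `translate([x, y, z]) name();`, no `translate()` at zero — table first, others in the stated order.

table();
translate([0, 0, 738]) open_box();
translate([0, -355, 0]) fence_section();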